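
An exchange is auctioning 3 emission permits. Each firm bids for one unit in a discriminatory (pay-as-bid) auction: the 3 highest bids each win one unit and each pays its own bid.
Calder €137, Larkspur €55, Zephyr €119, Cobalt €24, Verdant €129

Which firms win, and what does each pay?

Ordering the bids: 137 (Calder), 129 (Verdant), 119 (Zephyr), 55 (Larkspur), 24 (Cobalt)
The 3 highest are Calder, Verdant, Zephyr.
Each winner pays its own bid: Calder €137, Verdant €129, Zephyr €119.

Calder €137, Verdant €129, Zephyr €119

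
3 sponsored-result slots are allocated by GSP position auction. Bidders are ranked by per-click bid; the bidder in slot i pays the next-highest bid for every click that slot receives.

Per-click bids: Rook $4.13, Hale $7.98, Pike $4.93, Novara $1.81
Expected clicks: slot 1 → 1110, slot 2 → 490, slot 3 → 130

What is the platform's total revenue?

Total revenue: $7731.30

Sorting advertisers: $7.98 (Hale) > $4.93 (Pike) > $4.13 (Rook) > $1.81 (Novara)
Slot 1: Hale pays $4.93 × 1110 = $5472.30
Slot 2: Pike pays $4.13 × 490 = $2023.70
Slot 3: Rook pays $1.81 × 130 = $235.30
Total = $7731.30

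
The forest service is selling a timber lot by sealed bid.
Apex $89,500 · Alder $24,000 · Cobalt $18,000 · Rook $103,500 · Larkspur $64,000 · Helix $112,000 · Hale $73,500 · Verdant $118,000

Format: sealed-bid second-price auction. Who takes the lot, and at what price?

Verdant pays $112,000

Sealed-bid second-price auction: the highest bidder wins and pays the second-highest bid.
Sorting bids: 118,000 (Verdant) > 112,000 (Helix) > 103,500 (Rook) > 89,500 (Apex) > 73,500 (Hale) > 64,000 (Larkspur) > …
Verdant wins with the highest bid; price is set by the runner-up at $112,000.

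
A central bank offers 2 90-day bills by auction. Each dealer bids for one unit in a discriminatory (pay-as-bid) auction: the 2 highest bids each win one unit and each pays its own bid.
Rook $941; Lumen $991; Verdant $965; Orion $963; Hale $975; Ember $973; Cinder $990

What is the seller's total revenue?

Sorting: 991 (Lumen), 990 (Cinder), 975 (Hale), 973 (Ember), …
The 2 highest are Lumen, Cinder.
Total revenue = 991 + 990 = $1,981.

Total revenue: $1,981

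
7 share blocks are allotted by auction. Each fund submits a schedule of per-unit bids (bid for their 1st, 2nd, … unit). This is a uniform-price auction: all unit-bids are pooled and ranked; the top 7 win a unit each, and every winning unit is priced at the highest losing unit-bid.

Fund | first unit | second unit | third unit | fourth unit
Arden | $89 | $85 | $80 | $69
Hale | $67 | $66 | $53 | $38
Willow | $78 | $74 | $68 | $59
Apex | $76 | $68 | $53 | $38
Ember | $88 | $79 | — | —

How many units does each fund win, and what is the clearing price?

All unit-bids, highest first — top 7: 89 (Arden-1), 88 (Ember-1), 85 (Arden-2), 80 (Arden-3), 79 (Ember-2), 78 (Willow-1), 76 (Apex-1)
The (k+1)-th unit-bid is $74.
Allocation: Apex 1, Arden 3, Ember 2, Willow 1.

Apex 1, Arden 3, Ember 2, Willow 1; clearing price $74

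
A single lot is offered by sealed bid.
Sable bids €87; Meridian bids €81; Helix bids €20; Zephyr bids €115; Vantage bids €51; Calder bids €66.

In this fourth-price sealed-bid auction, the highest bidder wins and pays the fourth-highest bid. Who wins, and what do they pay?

Zephyr pays €66

Fourth-price sealed-bid auction: the highest bidder wins and pays the fourth-highest bid.
Bids ranked: 115 (Zephyr) > 87 (Sable) > 81 (Meridian) > 66 (Calder) > 51 (Vantage) > 20 (Helix)
Zephyr wins; payment is bid #4 in the ranking = €66.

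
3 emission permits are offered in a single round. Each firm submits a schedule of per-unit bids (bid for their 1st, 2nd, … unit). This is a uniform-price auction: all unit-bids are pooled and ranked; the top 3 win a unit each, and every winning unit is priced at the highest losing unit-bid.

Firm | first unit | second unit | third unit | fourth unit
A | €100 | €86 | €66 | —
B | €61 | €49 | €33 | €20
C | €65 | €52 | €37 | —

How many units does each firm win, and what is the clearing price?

A 3; clearing price €65

Pooled unit-bids ranked (top 3): 100 (A-1), 86 (A-2), 66 (A-3)
The (k+1)-th unit-bid is €65.
Allocation: A 3.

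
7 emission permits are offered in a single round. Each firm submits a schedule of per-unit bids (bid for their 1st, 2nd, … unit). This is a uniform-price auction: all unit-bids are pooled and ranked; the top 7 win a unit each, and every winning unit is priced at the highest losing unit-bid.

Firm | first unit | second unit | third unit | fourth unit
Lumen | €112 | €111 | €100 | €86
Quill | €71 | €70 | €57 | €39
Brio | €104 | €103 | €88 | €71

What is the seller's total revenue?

Merging the schedules and taking the best 7: 112 (Lumen-1), 111 (Lumen-2), 104 (Brio-1), 103 (Brio-2), 100 (Lumen-3), 88 (Brio-3), 86 (Lumen-4)
Highest rejected unit-bid = €71.
Allocation: Brio 3, Lumen 4. Every unit priced at €71.
Revenue = 7 × 71 = €497.

Total revenue: €497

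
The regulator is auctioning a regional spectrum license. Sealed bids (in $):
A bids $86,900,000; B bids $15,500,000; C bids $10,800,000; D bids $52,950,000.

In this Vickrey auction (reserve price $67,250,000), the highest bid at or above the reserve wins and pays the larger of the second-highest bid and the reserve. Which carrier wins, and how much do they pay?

Bids in order: 86,900,000 (A) > 52,950,000 (D) > 15,500,000 (B) > 10,800,000 (C)
Highest eligible bid: A at $86,900,000.
Second-highest bid $52,950,000 is below the reserve $67,250,000, so the reserve binds → payment $67,250,000.

A pays $67,250,000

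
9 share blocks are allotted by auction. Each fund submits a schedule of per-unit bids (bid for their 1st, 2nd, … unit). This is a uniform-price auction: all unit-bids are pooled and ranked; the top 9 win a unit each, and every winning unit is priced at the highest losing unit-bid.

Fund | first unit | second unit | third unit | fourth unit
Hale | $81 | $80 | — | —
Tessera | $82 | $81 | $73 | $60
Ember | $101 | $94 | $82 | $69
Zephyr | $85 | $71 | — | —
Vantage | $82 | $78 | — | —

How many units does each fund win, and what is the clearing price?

Ember 3, Hale 2, Tessera 2, Vantage 1, Zephyr 1; clearing price $78

Pooled unit-bids ranked (top 9): 101 (Ember-1), 94 (Ember-2), 85 (Zephyr-1), 82 (Tessera-1), 82 (Ember-3), 82 (Vantage-1), 81 (Hale-1), 81 (Tessera-2), 80 (Hale-2)
Highest rejected unit-bid = $78.
Allocation: Ember 3, Hale 2, Tessera 2, Vantage 1, Zephyr 1.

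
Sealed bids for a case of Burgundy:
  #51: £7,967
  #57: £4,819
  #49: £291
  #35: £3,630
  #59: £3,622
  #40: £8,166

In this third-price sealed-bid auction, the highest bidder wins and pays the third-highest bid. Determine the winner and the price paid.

#40 pays £4,819

Bids in order: 8,166 (#40) > 7,967 (#51) > 4,819 (#57) > 3,630 (#35) > 3,622 (#59) > 291 (#49)
#40 wins; payment is bid #3 in the ranking = £4,819.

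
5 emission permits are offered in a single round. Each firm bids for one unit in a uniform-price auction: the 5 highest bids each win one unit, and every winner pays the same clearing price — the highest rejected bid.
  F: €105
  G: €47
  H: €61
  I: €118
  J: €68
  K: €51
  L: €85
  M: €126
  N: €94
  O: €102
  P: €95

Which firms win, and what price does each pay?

Bids ranked high→low: 126 (M), 118 (I), 105 (F), 102 (O), 95 (P), 94 (N), 85 (L), …
The 5 highest are M, I, F, O, P.
First losing bid is N's €94, which sets the uniform price.

M, I, F, O, P; each pays €94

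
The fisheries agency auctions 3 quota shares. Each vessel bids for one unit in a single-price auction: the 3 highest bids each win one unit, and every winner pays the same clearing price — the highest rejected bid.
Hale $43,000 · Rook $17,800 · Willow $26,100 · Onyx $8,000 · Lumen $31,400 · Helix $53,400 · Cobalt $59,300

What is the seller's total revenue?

Total revenue: $94,200

Ordering the bids: 59,300 (Cobalt), 53,400 (Helix), 43,000 (Hale), 31,400 (Lumen), 26,100 (Willow), …
Winners (3 units): Cobalt, Helix, Hale.
Clearing price = highest rejected bid = $31,400.
Total revenue = 3 × $31,400 = $94,200.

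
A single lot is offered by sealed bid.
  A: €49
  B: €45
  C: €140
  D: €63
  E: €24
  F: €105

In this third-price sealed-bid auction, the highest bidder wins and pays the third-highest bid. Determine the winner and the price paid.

Bids ranked: 140 (C) > 105 (F) > 63 (D) > 49 (A) > 45 (B) > 24 (E)
C is highest; pays the third-highest bid, €63.

C pays €63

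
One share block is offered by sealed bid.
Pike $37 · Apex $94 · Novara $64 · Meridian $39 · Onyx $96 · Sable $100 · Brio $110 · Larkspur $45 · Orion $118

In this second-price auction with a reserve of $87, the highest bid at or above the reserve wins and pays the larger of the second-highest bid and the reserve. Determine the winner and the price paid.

Orion pays $110

Second-price auction with a reserve of $87: the highest bid at or above the reserve wins and pays the larger of the second-highest bid and the reserve.
Sorting bids: 118 (Orion) > 110 (Brio) > 100 (Sable) > 96 (Onyx) > 94 (Apex) > 64 (Novara) > …
Highest eligible bid: Orion at $118.
max(second-highest $110, reserve $87) = $110; the reserve does not bind.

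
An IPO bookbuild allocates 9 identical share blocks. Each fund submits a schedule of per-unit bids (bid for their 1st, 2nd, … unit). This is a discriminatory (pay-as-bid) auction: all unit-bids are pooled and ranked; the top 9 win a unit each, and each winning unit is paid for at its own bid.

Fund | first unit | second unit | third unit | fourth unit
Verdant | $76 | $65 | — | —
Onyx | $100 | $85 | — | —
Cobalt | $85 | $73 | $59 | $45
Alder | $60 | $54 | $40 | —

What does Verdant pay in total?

Merging the schedules and taking the best 9: 100 (Onyx-1), 85 (Onyx-2), 85 (Cobalt-1), 76 (Verdant-1), 73 (Cobalt-2), 65 (Verdant-2), 60 (Alder-1), 59 (Cobalt-3), 54 (Alder-2)
Next rejected bid: $45 (not a price — pay-as-bid).
Verdant's winning unit-bids: 76 + 65 = $141.

Verdant pays $141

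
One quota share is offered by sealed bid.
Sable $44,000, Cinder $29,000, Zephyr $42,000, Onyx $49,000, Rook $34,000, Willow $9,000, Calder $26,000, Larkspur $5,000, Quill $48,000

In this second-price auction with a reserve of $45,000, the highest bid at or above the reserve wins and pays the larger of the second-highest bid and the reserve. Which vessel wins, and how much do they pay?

Onyx pays $48,000

Sorting bids: 49,000 (Onyx) > 48,000 (Quill) > 44,000 (Sable) > 42,000 (Zephyr) > 34,000 (Rook) > 29,000 (Cinder) > …
Onyx has the top bid at or above the reserve ($49,000).
max(second-highest $48,000, reserve $45,000) = $48,000; the reserve does not bind.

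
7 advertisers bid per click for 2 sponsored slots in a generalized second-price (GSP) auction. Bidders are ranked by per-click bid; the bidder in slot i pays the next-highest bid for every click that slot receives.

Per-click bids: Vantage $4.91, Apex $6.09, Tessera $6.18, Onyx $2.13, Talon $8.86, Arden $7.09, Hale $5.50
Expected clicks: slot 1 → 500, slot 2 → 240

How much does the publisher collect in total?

Total revenue: $5028.20

Per-click bids in order: $8.86 (Talon) > $7.09 (Arden) > $6.18 (Tessera) > …
Slot 1: Talon pays $7.09 × 500 = $3545.00
Slot 2: Arden pays $6.18 × 240 = $1483.20
Total = $5028.20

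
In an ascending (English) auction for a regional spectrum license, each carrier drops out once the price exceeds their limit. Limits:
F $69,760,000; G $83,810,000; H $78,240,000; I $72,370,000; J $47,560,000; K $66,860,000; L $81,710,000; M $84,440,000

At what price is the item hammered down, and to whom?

M wins at $83,810,000

Sorting limits: 84,440,000 (M) > 83,810,000 (G) > 81,710,000 (L) > 78,240,000 (H) > 72,370,000 (I) > 69,760,000 (F) > …
G is the last rival to drop out, at $83,810,000; M remains and wins at that price.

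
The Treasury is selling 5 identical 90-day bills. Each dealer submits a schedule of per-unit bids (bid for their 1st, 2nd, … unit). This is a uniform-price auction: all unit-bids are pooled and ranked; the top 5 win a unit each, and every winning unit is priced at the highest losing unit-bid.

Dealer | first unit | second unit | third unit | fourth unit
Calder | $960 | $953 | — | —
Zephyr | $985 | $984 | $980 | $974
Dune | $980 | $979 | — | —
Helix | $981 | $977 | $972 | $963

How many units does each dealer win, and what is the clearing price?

All unit-bids, highest first — top 5: 985 (Zephyr-1), 984 (Zephyr-2), 981 (Helix-1), 980 (Zephyr-3), 980 (Dune-1)
The (k+1)-th unit-bid is $979.
Allocation: Dune 1, Helix 1, Zephyr 3.

Dune 1, Helix 1, Zephyr 3; clearing price $979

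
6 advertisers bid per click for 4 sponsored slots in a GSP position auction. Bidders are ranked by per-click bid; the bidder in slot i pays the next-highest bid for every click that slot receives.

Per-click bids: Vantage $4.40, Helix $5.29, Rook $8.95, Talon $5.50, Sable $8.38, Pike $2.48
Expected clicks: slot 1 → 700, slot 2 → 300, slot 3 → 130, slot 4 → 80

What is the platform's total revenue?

Per-click bids in order: $8.95 (Rook) > $8.38 (Sable) > $5.50 (Talon) > $5.29 (Helix) > $4.40 (Vantage) > …
Slot 1: Rook pays $8.38 × 700 = $5866.00
Slot 2: Sable pays $5.50 × 300 = $1650.00
Slot 3: Talon pays $5.29 × 130 = $687.70
Slot 4: Helix pays $4.40 × 80 = $352.00
Total = $8555.70

Total revenue: $8555.70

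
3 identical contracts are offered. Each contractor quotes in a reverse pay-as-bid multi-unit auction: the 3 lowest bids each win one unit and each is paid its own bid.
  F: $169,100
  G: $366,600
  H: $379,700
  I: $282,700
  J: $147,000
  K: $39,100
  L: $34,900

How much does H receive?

H is paid $0

Sorting: 34,900 (L), 39,100 (K), 147,000 (J), 169,100 (F), 282,700 (I), …
Winners (3 units): L, K, J.
H does not win → $0.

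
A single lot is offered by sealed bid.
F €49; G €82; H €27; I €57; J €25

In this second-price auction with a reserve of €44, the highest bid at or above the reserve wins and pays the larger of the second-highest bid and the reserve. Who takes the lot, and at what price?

Rule: the highest bid at or above the reserve wins and pays the larger of the second-highest bid and the reserve.
Bids ranked: 82 (G) > 57 (I) > 49 (F) > 27 (H) > 25 (J)
G has the top bid at or above the reserve (€82).
Second-highest bid €57 exceeds the reserve €44 → payment €57.

G pays €57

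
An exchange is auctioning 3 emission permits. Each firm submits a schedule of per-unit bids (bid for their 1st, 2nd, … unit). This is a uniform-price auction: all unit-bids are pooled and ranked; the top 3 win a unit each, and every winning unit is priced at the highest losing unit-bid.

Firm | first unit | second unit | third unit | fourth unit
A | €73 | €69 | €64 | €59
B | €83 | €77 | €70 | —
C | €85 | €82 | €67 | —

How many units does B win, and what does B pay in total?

B: 1 unit, pays €77

Pooled unit-bids ranked (top 3): 85 (C-1), 83 (B-1), 82 (C-2)
First bid not allocated: €77.
B wins 1 unit(s) at €77 each.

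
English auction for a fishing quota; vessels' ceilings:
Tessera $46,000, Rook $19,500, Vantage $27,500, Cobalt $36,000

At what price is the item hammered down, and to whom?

Tessera wins at $36,000

Rule: the price rises until one bidder remains; the winner pays the price at which the last rival dropped out.
Limits ranked: 46,000 (Tessera) > 36,000 (Cobalt) > 27,500 (Vantage) > 19,500 (Rook)
Once the price passes $36,000, only Tessera is left; the hammer falls at Cobalt's limit of $36,000.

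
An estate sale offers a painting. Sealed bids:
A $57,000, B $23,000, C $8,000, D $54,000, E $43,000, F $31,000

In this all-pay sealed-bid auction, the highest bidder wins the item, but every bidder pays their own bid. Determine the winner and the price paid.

A pays $57,000

Rule: the highest bidder wins the item, but every bidder pays their own bid.
Bids ranked: 57,000 (A) > 54,000 (D) > 43,000 (E) > 31,000 (F) > 23,000 (B) > 8,000 (C)
A is highest and takes the item; every bidder forfeits their bid.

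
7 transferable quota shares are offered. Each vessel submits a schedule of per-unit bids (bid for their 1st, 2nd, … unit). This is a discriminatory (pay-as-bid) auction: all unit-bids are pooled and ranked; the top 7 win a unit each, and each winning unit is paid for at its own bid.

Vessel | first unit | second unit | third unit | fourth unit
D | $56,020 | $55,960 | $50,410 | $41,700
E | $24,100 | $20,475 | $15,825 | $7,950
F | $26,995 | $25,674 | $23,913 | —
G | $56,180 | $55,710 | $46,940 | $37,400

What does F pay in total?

Pooled unit-bids ranked (top 7): 56,180 (G-1), 56,020 (D-1), 55,960 (D-2), 55,710 (G-2), 50,410 (D-3), 46,940 (G-3), 41,700 (D-4)
Next rejected bid: $37,400 (not a price — pay-as-bid).
F wins no units.

F pays $0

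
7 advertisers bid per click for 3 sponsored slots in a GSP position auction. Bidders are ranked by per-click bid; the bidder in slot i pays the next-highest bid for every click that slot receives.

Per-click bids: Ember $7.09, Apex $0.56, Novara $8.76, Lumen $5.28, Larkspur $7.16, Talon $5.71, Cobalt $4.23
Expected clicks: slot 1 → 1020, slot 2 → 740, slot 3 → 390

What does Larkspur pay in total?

Sorting advertisers: $8.76 (Novara) > $7.16 (Larkspur) > $7.09 (Ember) > $5.71 (Talon) > …
Larkspur holds slot 2 → pays next bid $7.09 × 740 clicks = $5246.60.

Larkspur pays $5246.60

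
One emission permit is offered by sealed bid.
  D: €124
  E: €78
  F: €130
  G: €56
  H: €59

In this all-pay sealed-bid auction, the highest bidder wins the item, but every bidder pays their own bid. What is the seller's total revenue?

Total revenue: €447

Bids in order: 130 (F) > 124 (D) > 78 (E) > 59 (H) > 56 (G)
F wins with the top bid; all bids are sunk regardless.
Every bidder forfeits their bid regardless of winning.
Revenue = 124 + 78 + 130 + 56 + 59 = €447.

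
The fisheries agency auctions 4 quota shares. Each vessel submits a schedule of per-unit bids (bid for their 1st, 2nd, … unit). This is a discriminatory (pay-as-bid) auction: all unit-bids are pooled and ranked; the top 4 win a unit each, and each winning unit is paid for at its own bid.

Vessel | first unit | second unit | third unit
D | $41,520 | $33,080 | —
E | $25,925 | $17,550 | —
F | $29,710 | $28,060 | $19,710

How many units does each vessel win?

All unit-bids, highest first — top 4: 41,520 (D-1), 33,080 (D-2), 29,710 (F-1), 28,060 (F-2)
Next rejected bid: $25,925 (not a price — pay-as-bid).
Allocation: D 2, F 2.

D 2, F 2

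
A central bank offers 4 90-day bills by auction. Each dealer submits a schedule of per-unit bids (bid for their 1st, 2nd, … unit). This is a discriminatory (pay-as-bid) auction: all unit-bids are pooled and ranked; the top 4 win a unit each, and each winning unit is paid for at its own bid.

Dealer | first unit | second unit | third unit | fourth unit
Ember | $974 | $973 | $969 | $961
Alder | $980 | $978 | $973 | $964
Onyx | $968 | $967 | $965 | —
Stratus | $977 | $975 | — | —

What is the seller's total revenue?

Pooled unit-bids ranked (top 4): 980 (Alder-1), 978 (Alder-2), 977 (Stratus-1), 975 (Stratus-2)
Next rejected bid: $974 (not a price — pay-as-bid).
Each winning unit pays its own bid.
Revenue = 980 + 978 + 977 + 975 = $3,910.

Total revenue: $3,910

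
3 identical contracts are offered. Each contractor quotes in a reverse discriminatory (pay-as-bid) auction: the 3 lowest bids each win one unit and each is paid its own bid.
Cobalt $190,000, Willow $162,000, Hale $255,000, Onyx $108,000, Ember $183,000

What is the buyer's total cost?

Total cost: $453,000

Bids ranked low→high: 108,000 (Onyx), 162,000 (Willow), 183,000 (Ember), 190,000 (Cobalt), 255,000 (Hale)
The 3 lowest are Onyx, Willow, Ember.
Total cost = 108,000 + 162,000 + 183,000 = $453,000.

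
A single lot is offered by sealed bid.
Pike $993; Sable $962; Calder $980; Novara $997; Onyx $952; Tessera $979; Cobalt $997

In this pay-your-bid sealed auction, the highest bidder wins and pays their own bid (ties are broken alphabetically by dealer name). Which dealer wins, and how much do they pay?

Bids in order: 997 (Cobalt) > 997 (Novara) > 993 (Pike) > 980 (Calder) > 979 (Tessera) > 962 (Sable) > …
Tie at $997 → Cobalt wins by tie-break.
Cobalt has the highest bid and pays exactly that: $997.

Cobalt pays $997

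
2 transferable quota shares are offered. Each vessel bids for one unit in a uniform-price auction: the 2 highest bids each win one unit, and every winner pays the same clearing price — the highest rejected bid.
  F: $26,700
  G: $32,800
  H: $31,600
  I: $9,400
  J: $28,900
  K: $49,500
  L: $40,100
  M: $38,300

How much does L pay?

L pays $38,300

Sorting: 49,500 (K), 40,100 (L), 38,300 (M), 32,800 (G), …
Winners (2 units): K, L.
First losing bid is M's $38,300, which sets the uniform price.
L wins → pays $38,300.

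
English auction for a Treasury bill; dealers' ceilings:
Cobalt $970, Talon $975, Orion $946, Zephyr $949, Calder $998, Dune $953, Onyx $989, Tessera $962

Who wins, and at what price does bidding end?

Calder wins at $989

Rule: the price rises until one bidder remains; the winner pays the price at which the last rival dropped out.
Sorting limits: 998 (Calder) > 989 (Onyx) > 975 (Talon) > 970 (Cobalt) > 962 (Tessera) > 953 (Dune) > …
Onyx is the last rival to drop out, at $989; Calder remains and wins at that price.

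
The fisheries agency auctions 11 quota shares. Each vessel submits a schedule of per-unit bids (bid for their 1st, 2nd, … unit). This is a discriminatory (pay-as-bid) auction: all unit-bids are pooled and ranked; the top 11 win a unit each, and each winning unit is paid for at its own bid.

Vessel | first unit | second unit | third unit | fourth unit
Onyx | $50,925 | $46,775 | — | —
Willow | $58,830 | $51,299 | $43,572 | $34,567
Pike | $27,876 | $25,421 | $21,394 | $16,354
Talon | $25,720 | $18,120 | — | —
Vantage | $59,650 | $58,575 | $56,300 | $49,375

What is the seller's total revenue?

Pooled unit-bids ranked (top 11): 59,650 (Vantage-1), 58,830 (Willow-1), 58,575 (Vantage-2), 56,300 (Vantage-3), 51,299 (Willow-2), 50,925 (Onyx-1), 49,375 (Vantage-4), 46,775 (Onyx-2), 43,572 (Willow-3), 34,567 (Willow-4), 27,876 (Pike-1)
Next rejected bid: $25,720 (not a price — pay-as-bid).
Each winning unit pays its own bid.
Revenue = 59,650 + 58,830 + 58,575 + 56,300 + 51,299 + 50,925 + 49,375 + 46,775 + 43,572 + 34,567 + 27,876 = $537,744.

Total revenue: $537,744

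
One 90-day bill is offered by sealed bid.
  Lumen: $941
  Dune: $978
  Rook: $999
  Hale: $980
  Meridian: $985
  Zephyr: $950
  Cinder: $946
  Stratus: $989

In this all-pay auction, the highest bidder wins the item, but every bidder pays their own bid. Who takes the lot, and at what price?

Bids in order: 999 (Rook) > 989 (Stratus) > 985 (Meridian) > 980 (Hale) > 978 (Dune) > 950 (Zephyr) > …
Rook wins with the top bid; all bids are sunk regardless.

Rook pays $999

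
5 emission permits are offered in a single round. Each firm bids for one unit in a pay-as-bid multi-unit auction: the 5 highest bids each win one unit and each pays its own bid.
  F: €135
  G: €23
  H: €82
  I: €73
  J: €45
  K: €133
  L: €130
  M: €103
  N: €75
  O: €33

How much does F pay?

Ordering the bids: 135 (F), 133 (K), 130 (L), 103 (M), 82 (H), 75 (N), 73 (I), …
The 5 highest are F, K, L, M, H.
F wins → own bid €135.

F pays €135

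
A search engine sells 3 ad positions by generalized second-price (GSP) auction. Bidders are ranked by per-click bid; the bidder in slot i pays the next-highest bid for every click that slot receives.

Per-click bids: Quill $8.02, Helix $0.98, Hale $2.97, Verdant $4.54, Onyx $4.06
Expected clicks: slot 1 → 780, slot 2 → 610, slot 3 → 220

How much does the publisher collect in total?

Total revenue: $6671.20

Ranked by bid: $8.02 (Quill) > $4.54 (Verdant) > $4.06 (Onyx) > $2.97 (Hale) > …
Slot 1: Quill pays $4.54 × 780 = $3541.20
Slot 2: Verdant pays $4.06 × 610 = $2476.60
Slot 3: Onyx pays $2.97 × 220 = $653.40
Total = $6671.20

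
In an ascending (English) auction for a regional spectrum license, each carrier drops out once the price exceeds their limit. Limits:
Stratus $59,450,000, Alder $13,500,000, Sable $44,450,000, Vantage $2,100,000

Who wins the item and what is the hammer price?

Stratus wins at $44,450,000

Ascending (English) auction: the price rises until one bidder remains; the winner pays the price at which the last rival dropped out.
Limits in order: 59,450,000 (Stratus) > 44,450,000 (Sable) > 13,500,000 (Alder) > 2,100,000 (Vantage)
Bidding ends when Sable exits at $44,450,000; Stratus takes it.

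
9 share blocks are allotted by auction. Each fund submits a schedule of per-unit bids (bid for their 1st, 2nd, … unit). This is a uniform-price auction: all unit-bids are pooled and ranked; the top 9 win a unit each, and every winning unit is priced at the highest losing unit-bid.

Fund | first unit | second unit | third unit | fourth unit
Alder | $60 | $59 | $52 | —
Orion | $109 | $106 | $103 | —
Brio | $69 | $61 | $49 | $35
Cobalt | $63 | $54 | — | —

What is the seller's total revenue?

Total revenue: $468

All unit-bids, highest first — top 9: 109 (Orion-1), 106 (Orion-2), 103 (Orion-3), 69 (Brio-1), 63 (Cobalt-1), 61 (Brio-2), 60 (Alder-1), 59 (Alder-2), 54 (Cobalt-2)
The (k+1)-th unit-bid is $52.
Allocation: Alder 2, Brio 2, Cobalt 2, Orion 3. Every unit priced at $52.
Revenue = 9 × 52 = $468.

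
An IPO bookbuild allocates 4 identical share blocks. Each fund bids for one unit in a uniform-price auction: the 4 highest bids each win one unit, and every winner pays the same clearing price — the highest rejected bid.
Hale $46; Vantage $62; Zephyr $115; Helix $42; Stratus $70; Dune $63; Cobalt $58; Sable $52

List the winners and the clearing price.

Zephyr, Stratus, Dune, Vantage; each pays $58

Ordering the bids: 115 (Zephyr), 70 (Stratus), 63 (Dune), 62 (Vantage), 58 (Cobalt), 52 (Sable), …
Winners (4 units): Zephyr, Stratus, Dune, Vantage.
Clearing price = highest rejected bid = $58.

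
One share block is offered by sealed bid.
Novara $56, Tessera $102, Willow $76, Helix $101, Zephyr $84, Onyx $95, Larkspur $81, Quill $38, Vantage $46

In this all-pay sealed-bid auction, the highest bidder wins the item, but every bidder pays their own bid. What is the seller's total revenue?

Total revenue: $679

Bids ranked: 102 (Tessera) > 101 (Helix) > 95 (Onyx) > 84 (Zephyr) > 81 (Larkspur) > 76 (Willow) > …
Every bidder forfeits their bid regardless of winning.
Revenue = 56 + 102 + 76 + 101 + 84 + 95 + 81 + 38 + 46 = $679.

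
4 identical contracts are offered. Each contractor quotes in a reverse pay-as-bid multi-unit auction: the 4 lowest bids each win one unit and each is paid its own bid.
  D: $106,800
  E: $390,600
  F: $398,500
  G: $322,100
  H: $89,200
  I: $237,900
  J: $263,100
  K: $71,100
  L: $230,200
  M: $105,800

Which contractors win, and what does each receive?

Sorting: 71,100 (K), 89,200 (H), 105,800 (M), 106,800 (D), 230,200 (L), 237,900 (I), …
The 4 lowest are K, H, M, D.
Each winner is paid its own bid: K $71,100, H $89,200, M $105,800, D $106,800.

K $71,100, H $89,200, M $105,800, D $106,800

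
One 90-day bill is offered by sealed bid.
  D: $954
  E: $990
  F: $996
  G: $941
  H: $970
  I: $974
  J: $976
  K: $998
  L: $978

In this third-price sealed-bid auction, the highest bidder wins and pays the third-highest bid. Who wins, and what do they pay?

Third-price sealed-bid auction: the highest bidder wins and pays the third-highest bid.
Bids ranked: 998 (K) > 996 (F) > 990 (E) > 978 (L) > 976 (J) > 974 (I) > …
K is highest; pays the third-highest bid, $990.

K pays $990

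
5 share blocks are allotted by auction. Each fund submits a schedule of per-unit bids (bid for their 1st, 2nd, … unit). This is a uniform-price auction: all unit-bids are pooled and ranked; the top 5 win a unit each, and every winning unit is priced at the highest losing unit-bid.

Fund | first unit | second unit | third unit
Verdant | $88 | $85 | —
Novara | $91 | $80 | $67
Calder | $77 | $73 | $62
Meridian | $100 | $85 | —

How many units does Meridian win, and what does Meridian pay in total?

All unit-bids, highest first — top 5: 100 (Meridian-1), 91 (Novara-1), 88 (Verdant-1), 85 (Verdant-2), 85 (Meridian-2)
The (k+1)-th unit-bid is $80.
Meridian wins 2 unit(s) at $80 each.

Meridian: 2 units, pays $160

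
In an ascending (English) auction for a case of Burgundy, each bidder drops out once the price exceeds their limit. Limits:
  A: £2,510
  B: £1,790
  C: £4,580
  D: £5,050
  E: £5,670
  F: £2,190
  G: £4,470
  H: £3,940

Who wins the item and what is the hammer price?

Sorting limits: 5,670 (E) > 5,050 (D) > 4,580 (C) > 4,470 (G) > 3,940 (H) > 2,510 (A) > …
D is the last rival to drop out, at £5,050; E remains and wins at that price.

E wins at £5,050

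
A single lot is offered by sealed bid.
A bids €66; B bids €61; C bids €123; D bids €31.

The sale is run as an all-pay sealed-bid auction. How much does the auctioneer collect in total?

Sorting bids: 123 (C) > 66 (A) > 61 (B) > 31 (D)
Every bidder forfeits their bid regardless of winning.
Revenue = 66 + 61 + 123 + 31 = €281.

Total revenue: €281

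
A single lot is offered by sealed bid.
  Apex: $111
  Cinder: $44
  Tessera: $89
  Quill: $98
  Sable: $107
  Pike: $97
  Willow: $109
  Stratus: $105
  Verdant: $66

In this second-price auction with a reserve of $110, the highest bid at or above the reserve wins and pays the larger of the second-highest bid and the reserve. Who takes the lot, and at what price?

Apex pays $110

Sorting bids: 111 (Apex) > 109 (Willow) > 107 (Sable) > 105 (Stratus) > 98 (Quill) > 97 (Pike) > …
Apex has the top bid at or above the reserve ($111).
Second-highest bid $109 is below the reserve $110, so the reserve binds → payment $110.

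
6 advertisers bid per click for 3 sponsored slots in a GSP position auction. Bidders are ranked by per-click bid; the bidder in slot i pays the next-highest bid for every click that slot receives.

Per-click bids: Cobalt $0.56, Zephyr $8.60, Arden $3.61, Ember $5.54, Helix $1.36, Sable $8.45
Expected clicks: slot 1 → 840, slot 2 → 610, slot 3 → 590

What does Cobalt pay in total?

Cobalt pays $0.00

Per-click bids in order: $8.60 (Zephyr) > $8.45 (Sable) > $5.54 (Ember) > $3.61 (Arden) > …
Cobalt ranks below slot 3 → no slot, pays nothing.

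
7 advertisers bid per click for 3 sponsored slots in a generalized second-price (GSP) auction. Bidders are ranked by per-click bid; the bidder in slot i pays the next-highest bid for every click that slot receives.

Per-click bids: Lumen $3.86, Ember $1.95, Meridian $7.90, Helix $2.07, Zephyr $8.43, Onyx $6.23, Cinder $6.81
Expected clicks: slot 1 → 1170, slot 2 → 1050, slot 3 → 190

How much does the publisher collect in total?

Per-click bids in order: $8.43 (Zephyr) > $7.90 (Meridian) > $6.81 (Cinder) > $6.23 (Onyx) > …
Slot 1: Zephyr pays $7.90 × 1170 = $9243.00
Slot 2: Meridian pays $6.81 × 1050 = $7150.50
Slot 3: Cinder pays $6.23 × 190 = $1183.70
Total = $17577.20

Total revenue: $17577.20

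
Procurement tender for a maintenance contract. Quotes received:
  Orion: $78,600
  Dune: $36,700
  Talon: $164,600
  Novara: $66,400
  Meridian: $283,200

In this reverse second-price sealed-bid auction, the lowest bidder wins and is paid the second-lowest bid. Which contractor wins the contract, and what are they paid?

Sorting bids: 36,700 (Dune) < 66,400 (Novara) < 78,600 (Orion) < 164,600 (Talon) < 283,200 (Meridian)
Dune is lowest; is paid the second-lowest bid, $66,400.

Dune is paid $66,400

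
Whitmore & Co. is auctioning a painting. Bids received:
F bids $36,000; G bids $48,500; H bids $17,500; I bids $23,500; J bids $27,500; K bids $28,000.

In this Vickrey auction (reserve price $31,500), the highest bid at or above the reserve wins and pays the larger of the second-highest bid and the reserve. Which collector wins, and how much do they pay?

Sorting bids: 48,500 (G) > 36,000 (F) > 28,000 (K) > 27,500 (J) > 23,500 (I) > 17,500 (H)
Highest eligible bid: G at $48,500.
Second-highest bid $36,000 exceeds the reserve $31,500 → payment $36,000.

G pays $36,000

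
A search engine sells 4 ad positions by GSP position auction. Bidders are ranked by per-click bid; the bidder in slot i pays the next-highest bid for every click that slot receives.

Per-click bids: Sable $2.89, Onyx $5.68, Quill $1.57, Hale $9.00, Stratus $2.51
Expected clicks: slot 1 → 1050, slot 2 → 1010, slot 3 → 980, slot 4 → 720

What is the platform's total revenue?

Total revenue: $12473.10

Ranked by bid: $9.00 (Hale) > $5.68 (Onyx) > $2.89 (Sable) > $2.51 (Stratus) > $1.57 (Quill)
Slot 1: Hale pays $5.68 × 1050 = $5964.00
Slot 2: Onyx pays $2.89 × 1010 = $2918.90
Slot 3: Sable pays $2.51 × 980 = $2459.80
Slot 4: Stratus pays $1.57 × 720 = $1130.40
Total = $12473.10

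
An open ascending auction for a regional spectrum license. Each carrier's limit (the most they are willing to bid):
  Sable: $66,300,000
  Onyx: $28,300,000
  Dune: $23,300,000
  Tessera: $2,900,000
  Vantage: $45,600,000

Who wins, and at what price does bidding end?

Limits in order: 66,300,000 (Sable) > 45,600,000 (Vantage) > 28,300,000 (Onyx) > 23,300,000 (Dune) > 2,900,000 (Tessera)
Bidding ends when Vantage exits at $45,600,000; Sable takes it.

Sable wins at $45,600,000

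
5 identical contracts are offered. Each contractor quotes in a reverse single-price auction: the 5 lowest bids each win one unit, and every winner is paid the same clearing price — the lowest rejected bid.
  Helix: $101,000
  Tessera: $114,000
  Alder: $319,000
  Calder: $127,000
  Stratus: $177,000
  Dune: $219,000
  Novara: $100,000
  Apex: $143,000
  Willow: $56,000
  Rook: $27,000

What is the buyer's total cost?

Total cost: $635,000

Sorting: 27,000 (Rook), 56,000 (Willow), 100,000 (Novara), 101,000 (Helix), 114,000 (Tessera), 127,000 (Calder), 143,000 (Apex), …
Winners (5 units): Rook, Willow, Novara, Helix, Tessera.
Lowest unsuccessful bid: $127,000 → clearing price.
Total cost = 5 × $127,000 = $635,000.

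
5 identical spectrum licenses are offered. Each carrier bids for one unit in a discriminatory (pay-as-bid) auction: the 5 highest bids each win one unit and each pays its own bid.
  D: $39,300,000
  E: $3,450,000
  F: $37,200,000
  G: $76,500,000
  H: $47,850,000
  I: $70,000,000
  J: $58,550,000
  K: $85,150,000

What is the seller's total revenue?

Total revenue: $338,050,000

Bids ranked high→low: 85,150,000 (K), 76,500,000 (G), 70,000,000 (I), 58,550,000 (J), 47,850,000 (H), 39,300,000 (D), 37,200,000 (F), …
The 5 highest are K, G, I, J, H.
Total revenue = 85,150,000 + 76,500,000 + 70,000,000 + 58,550,000 + 47,850,000 = $338,050,000.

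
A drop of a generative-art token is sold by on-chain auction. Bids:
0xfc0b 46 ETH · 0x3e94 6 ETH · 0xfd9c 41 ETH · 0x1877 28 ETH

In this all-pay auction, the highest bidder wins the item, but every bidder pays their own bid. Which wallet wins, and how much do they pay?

Sorting bids: 46 (0xfc0b) > 41 (0xfd9c) > 28 (0x1877) > 6 (0x3e94)
0xfc0b wins with the top bid; all bids are sunk regardless.

0xfc0b pays 46 ETH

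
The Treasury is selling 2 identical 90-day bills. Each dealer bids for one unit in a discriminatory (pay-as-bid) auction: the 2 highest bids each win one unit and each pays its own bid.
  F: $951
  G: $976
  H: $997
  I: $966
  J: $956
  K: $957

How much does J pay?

Ordering the bids: 997 (H), 976 (G), 966 (I), 957 (K), …
Winners (2 units): H, G.
J does not win → $0.

J pays $0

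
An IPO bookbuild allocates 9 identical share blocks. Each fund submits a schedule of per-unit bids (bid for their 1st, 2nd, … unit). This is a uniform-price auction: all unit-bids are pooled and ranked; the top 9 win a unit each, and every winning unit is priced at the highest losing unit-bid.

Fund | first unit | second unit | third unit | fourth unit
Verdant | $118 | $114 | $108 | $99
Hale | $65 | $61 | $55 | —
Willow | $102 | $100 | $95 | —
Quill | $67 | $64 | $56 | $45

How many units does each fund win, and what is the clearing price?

Hale 1, Quill 1, Verdant 4, Willow 3; clearing price $64

All unit-bids, highest first — top 9: 118 (Verdant-1), 114 (Verdant-2), 108 (Verdant-3), 102 (Willow-1), 100 (Willow-2), 99 (Verdant-4), 95 (Willow-3), 67 (Quill-1), 65 (Hale-1)
Highest rejected unit-bid = $64.
Allocation: Hale 1, Quill 1, Verdant 4, Willow 3.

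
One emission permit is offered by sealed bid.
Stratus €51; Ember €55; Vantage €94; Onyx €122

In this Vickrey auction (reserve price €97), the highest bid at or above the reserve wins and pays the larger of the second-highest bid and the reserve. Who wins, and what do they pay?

Rule: the highest bid at or above the reserve wins and pays the larger of the second-highest bid and the reserve.
Bids ranked: 122 (Onyx) > 94 (Vantage) > 55 (Ember) > 51 (Stratus)
Onyx has the top bid at or above the reserve (€122).
Second-highest bid €94 is below the reserve €97, so the reserve binds → payment €97.

Onyx pays €97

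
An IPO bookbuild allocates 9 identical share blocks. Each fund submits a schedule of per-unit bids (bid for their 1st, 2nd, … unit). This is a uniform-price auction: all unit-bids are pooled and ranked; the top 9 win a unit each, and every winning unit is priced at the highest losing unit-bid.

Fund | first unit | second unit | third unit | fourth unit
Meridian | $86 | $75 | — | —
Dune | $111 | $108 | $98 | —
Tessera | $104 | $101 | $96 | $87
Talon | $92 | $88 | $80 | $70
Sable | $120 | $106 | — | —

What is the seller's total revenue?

Pooled unit-bids ranked (top 9): 120 (Sable-1), 111 (Dune-1), 108 (Dune-2), 106 (Sable-2), 104 (Tessera-1), 101 (Tessera-2), 98 (Dune-3), 96 (Tessera-3), 92 (Talon-1)
First bid not allocated: $88.
Allocation: Dune 3, Sable 2, Talon 1, Tessera 3. Every unit priced at $88.
Revenue = 9 × 88 = $792.

Total revenue: $792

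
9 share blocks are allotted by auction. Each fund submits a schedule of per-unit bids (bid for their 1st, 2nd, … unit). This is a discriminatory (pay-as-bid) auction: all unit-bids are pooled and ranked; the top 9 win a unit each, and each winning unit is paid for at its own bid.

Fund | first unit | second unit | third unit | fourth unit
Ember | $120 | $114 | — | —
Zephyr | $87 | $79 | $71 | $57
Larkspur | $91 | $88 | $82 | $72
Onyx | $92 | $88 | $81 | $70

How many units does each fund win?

Ember 2, Larkspur 3, Onyx 3, Zephyr 1

Merging the schedules and taking the best 9: 120 (Ember-1), 114 (Ember-2), 92 (Onyx-1), 91 (Larkspur-1), 88 (Larkspur-2), 88 (Onyx-2), 87 (Zephyr-1), 82 (Larkspur-3), 81 (Onyx-3)
Next rejected bid: $79 (not a price — pay-as-bid).
Allocation: Ember 2, Larkspur 3, Onyx 3, Zephyr 1.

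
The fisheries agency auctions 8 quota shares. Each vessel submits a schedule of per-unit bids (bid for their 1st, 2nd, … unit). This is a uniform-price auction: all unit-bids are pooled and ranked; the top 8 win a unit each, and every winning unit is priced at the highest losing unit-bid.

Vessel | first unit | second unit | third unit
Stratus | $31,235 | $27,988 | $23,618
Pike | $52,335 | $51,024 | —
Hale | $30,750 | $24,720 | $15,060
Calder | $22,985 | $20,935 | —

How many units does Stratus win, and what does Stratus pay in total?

Merging the schedules and taking the best 8: 52,335 (Pike-1), 51,024 (Pike-2), 31,235 (Stratus-1), 30,750 (Hale-1), 27,988 (Stratus-2), 24,720 (Hale-2), 23,618 (Stratus-3), 22,985 (Calder-1)
Highest rejected unit-bid = $20,935.
Stratus wins 3 unit(s) at $20,935 each.

Stratus: 3 units, pays $62,805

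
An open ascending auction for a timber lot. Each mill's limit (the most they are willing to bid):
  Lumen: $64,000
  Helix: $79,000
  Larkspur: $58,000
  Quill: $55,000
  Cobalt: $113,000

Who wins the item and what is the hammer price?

Cobalt wins at $79,000

Limits in order: 113,000 (Cobalt) > 79,000 (Helix) > 64,000 (Lumen) > 58,000 (Larkspur) > 55,000 (Quill)
Bidding ends when Helix exits at $79,000; Cobalt takes it.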